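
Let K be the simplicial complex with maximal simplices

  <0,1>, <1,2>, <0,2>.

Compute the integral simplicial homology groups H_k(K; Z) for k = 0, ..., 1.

H_0 ≅ Z,  H_1 ≅ Z.

We work with the vertex ordering 0 < 1 < 2. The simplices of K, each written with vertices in increasing order, are:

  0-simplices (3): [0], [1], [2]
  1-simplices (3): [0,1], [0,2], [1,2]

Hence C_0 ≅ Z^3, C_1 ≅ Z^3.

Boundary ∂_1: C_1 → C_0 maps an edge to its endpoints' difference, ∂[p,q] = q − p. For instance
  ∂[1,2] = [2] − [1].
This gives a 3×3 integer matrix of rank 2; reducing to Smith normal form yields diagonal entries (1,1).

Reading off H_k = ker ∂_k / im ∂_{k+1}:

  H_0: rank C_0 − rank ∂_1 = 3 − 2 = 1, and the invariant factors of ∂_1 are all 1, so H_0 = Z.
  H_1: rank ker ∂_1 − rank ∂_2 = (3 − 2) − 0 = 1, and there is no ∂_2, so H_1 = Z.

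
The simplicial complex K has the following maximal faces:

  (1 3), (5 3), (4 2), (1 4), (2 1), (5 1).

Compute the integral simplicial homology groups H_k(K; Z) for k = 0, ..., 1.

Fix the vertex order 1 < 2 < 3 < 4 < 5 and write every simplex with vertices in increasing order. Then dim K = 1 and the simplices of K are:

  0-simplices (5): [1], [2], [3], [4], [5]
  1-simplices (6): [1,2], [1,3], [1,4], [1,5], [2,4], [3,5]

so the chain groups are C_0 ≅ Z^5, C_1 ≅ Z^6.

Boundary ∂_1: C_1 → C_0 is given by ∂[p,q] = [q] − [p].
The 5×6 boundary matrix has rank 4 and Smith normal form diag(1,1,1,1).

From H_k ≅ ker(∂_k) / im(∂_{k+1}) we obtain:

  H_0: rank C_0 − rank ∂_1 = 5 − 4 = 1, and the invariant factors of ∂_1 are all 1, so H_0 = Z.
  H_1: rank ker ∂_1 − rank ∂_2 = (6 − 4) − 0 = 2, and there is no ∂_2, so H_1 = Z^2.

As a check, the Euler characteristic is 5 − 6 = -1, which agrees with 1 − 2 = -1.
(K is a triangulation of a wedge of 2 circles.)

H_0 ≅ Z,  H_1 ≅ Z^2.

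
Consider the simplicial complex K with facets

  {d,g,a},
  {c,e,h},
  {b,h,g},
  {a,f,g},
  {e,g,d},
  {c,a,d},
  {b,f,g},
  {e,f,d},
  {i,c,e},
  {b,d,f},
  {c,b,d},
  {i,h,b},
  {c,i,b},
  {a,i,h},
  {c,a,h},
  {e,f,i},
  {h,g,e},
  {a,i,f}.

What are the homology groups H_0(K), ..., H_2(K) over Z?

H_0 ≅ Z,  H_1 ≅ Z ⊕ Z/2Z,  H_2 = 0.

We work with the vertex ordering a < b < c < d < e < f < g < h < i. The simplices of K, each written with vertices in increasing order, are:

  0-simplices (9): a, b, c, d, e, f, g, h, i
  1-simplices (27): ac, ad, af, ag, ah, ai, bc, bd, bf, bg, bh, bi, cd, ce, ch, ci, de, df, dg, ef, eg, eh, ei, fg, fi, gh, hi
  2-simplices (18): acd, ach, adg, afg, afi, ahi, bcd, bci, bdf, bfg, bgh, bhi, ceh, cei, def, deg, efi, egh

giving chain groups C_0 ≅ Z^9, C_1 ≅ Z^27, C_2 ≅ Z^18.

The boundary map ∂_1: C_1 → C_0 sends each edge [p,q] (with p < q) to q − p. For instance
  ∂fi = i − f.
The 9×27 boundary matrix has rank 8 and Smith normal form diag(1,1,1,1,1,1,1,1).

Boundary ∂_2: C_2 → C_1 sends each 2-simplex [p,q,r] to [q,r] − [p,r] + [p,q]. For instance
  ∂bdf = df − bf + bd,
  ∂efi = fi − ei + ef.
As a 27×18 matrix over Z this has rank 18, with invariant factors (1,1,1,1,1,1,1,1,1,1,1,1,1,1,1,1,1,2).

Computing H_k = (kernel of ∂_k) / (image of ∂_{k+1}):

  H_0: rank C_0 − rank ∂_1 = 9 − 8 = 1, and the invariant factors of ∂_1 are all 1, so H_0 = Z.
  H_1: rank ker ∂_1 − rank ∂_2 = (27 − 8) − 18 = 1, and ∂_2 has invariant factor 2 > 1, so H_1 = Z ⊕ Z/2Z.
  H_2: rank ker ∂_2 − rank ∂_3 = (18 − 18) − 0 = 0, and there is no ∂_3, so H_2 = 0.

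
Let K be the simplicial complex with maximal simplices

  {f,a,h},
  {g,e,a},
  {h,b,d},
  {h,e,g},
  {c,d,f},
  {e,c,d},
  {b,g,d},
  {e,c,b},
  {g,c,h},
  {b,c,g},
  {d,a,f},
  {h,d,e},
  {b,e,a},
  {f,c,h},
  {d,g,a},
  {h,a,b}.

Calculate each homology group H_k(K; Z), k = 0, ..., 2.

H_0 ≅ Z,  H_1 ≅ Z^2,  H_2 ≅ Z.

K has 8 vertices, 24 edges, 16 triangles.
rank ∂_0 = 0, rank ∂_1 = 7 ⇒ b_0 = 8 − 0 − 7 = 1; all invariant factors of ∂_1 are 1 so no torsion. So H_0 ≅ Z.
rank ∂_1 = 7, rank ∂_2 = 15 ⇒ b_1 = 24 − 7 − 15 = 2; all invariant factors of ∂_2 are 1 so no torsion. So H_1 ≅ Z^2.
rank ∂_2 = 15, rank ∂_3 = 0 ⇒ b_2 = 16 − 15 − 0 = 1. So H_2 ≅ Z.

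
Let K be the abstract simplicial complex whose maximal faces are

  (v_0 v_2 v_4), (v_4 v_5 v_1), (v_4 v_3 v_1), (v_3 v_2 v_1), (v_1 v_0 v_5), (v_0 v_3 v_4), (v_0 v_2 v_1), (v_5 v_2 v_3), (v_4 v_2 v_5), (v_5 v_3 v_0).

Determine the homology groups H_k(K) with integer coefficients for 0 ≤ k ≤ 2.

We work with the vertex ordering v_0 < v_1 < v_2 < v_3 < v_4 < v_5. The simplices of K, each written with vertices in increasing order, are:

  0-simplices (6): [v_0], [v_1], [v_2], [v_3], [v_4], [v_5]
  1-simplices (15): (15 of them)
  2-simplices (10): [v_0,v_1,v_2], [v_0,v_1,v_5], [v_0,v_2,v_4], [v_0,v_3,v_4], [v_0,v_3,v_5], [v_1,v_2,v_3], [v_1,v_3,v_4], [v_1,v_4,v_5], [v_2,v_3,v_5], [v_2,v_4,v_5]

Hence C_0 ≅ Z^6, C_1 ≅ Z^15, C_2 ≅ Z^10.

∂_1: C_1 → C_0 sends each edge [p,q] (with p < q) to q − p. For instance
  ∂[v_1,v_5] = [v_5] − [v_1].
The 6×15 boundary matrix has rank 5 and Smith normal form diag(1,1,1,1,1).

The boundary map ∂_2: C_2 → C_1 sends each 2-simplex [p,q,r] to [q,r] − [p,r] + [p,q]. For instance
  ∂[v_1,v_4,v_5] = [v_4,v_5] − [v_1,v_5] + [v_1,v_4],
  ∂[v_1,v_3,v_4] = [v_3,v_4] − [v_1,v_4] + [v_1,v_3].
The 15×10 boundary matrix has rank 10 and Smith normal form diag(1,1,1,1,1,1,1,1,1,2).

From H_k ≅ ker(∂_k) / im(∂_{k+1}) we obtain:

  H_0: rank C_0 − rank ∂_1 = 6 − 5 = 1, and the invariant factors of ∂_1 are all 1, so H_0 ≅ Z.
  H_1: rank ker ∂_1 − rank ∂_2 = (15 − 5) − 10 = 0, and ∂_2 has invariant factor 2 > 1, so H_1 ≅ Z/2Z.
  H_2: rank ker ∂_2 − rank ∂_3 = (10 − 10) − 0 = 0, and there is no ∂_3, so H_2 ≅ 0.

H_0 ≅ Z,  H_1 ≅ Z/2Z,  H_2 = 0.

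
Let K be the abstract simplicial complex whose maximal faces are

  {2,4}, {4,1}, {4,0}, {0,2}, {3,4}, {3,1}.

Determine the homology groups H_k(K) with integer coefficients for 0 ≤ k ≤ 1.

Order the vertices as 0 < 1 < 2 < 3 < 4. Listing each simplex with vertices in this order, K has dimension 1 with simplices:

  0-simplices (5): [0], [1], [2], [3], [4]
  1-simplices (6): [0,2], [0,4], [1,3], [1,4], [2,4], [3,4]

so the chain groups are C_0 ≅ Z^5, C_1 ≅ Z^6.

Boundary ∂_1: C_1 → C_0 sends each edge [p,q] (with p < q) to q − p. For instance
  ∂[0,4] = [4] − [0].
This gives a 5×6 integer matrix of rank 4; reducing to Smith normal form yields diagonal entries (1,1,1,1).

From H_k ≅ ker(∂_k) / im(∂_{k+1}) we obtain:

  H_0: rank C_0 − rank ∂_1 = 5 − 4 = 1, and the invariant factors of ∂_1 are all 1, so H_0 ≅ Z.
  H_1: rank ker ∂_1 − rank ∂_2 = (6 − 4) − 0 = 2, and there is no ∂_2, so H_1 ≅ Z^2.

As a check, the Euler characteristic is 5 − 6 = -1, which agrees with 1 − 2 = -1.

H_0 = Z,  H_1 = Z^2.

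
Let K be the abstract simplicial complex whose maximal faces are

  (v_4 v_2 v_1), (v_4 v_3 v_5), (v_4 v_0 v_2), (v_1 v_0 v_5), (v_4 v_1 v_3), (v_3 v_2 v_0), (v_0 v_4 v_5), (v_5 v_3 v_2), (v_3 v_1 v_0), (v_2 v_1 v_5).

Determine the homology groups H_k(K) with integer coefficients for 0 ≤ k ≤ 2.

H_0 = Z,  H_1 = Z/2,  H_2 = 0.

We work with the vertex ordering v_0 < v_1 < v_2 < v_3 < v_4 < v_5. The simplices of K, each written with vertices in increasing order, are:

  0-simplices (6): [v_0], [v_1], [v_2], [v_3], [v_4], [v_5]
  1-simplices (15): (15 of them)
  2-simplices (10): [v_0,v_1,v_3], [v_0,v_1,v_5], [v_0,v_2,v_3], [v_0,v_2,v_4], [v_0,v_4,v_5], [v_1,v_2,v_4], [v_1,v_2,v_5], [v_1,v_3,v_4], [v_2,v_3,v_5], [v_3,v_4,v_5]

giving chain groups C_0 ≅ Z^6, C_1 ≅ Z^15, C_2 ≅ Z^10.

Boundary ∂_1: C_1 → C_0 sends each edge [p,q] (with p < q) to q − p. For instance
  ∂[v_3,v_4] = [v_4] − [v_3].
The resulting 6×15 matrix has rank 5, and its Smith normal form has invariant factors (1,1,1,1,1).

∂_2: C_2 → C_1 acts by ∂[p,q,r] = [q,r] − [p,r] + [p,q]. For instance
  ∂[v_0,v_2,v_4] = [v_2,v_4] − [v_0,v_4] + [v_0,v_2],
  ∂[v_0,v_4,v_5] = [v_4,v_5] − [v_0,v_5] + [v_0,v_4].
The resulting 15×10 matrix has rank 10, and its Smith normal form has invariant factors (1,1,1,1,1,1,1,1,1,2).

Reading off H_k = ker ∂_k / im ∂_{k+1}:

  H_0: rank C_0 − rank ∂_1 = 6 − 5 = 1, and the invariant factors of ∂_1 are all 1, so H_0 ≅ Z.
  H_1: rank ker ∂_1 − rank ∂_2 = (15 − 5) − 10 = 0, and ∂_2 has invariant factor 2 > 1, so H_1 ≅ Z/2.
  H_2: rank ker ∂_2 − rank ∂_3 = (10 − 10) − 0 = 0, and there is no ∂_3, so H_2 ≅ 0.

As a check, the Euler characteristic is 6 − 15 + 10 = 1, which agrees with 1 − 0 + 0 = 1.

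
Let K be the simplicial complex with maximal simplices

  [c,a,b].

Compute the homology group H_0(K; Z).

H_0 = Z.

Take the total order a < b < c on the vertex set. Then K (dimension 2) consists of the simplices:

  0-simplices (3): a, b, c
  1-simplices (3): ab, ac, bc
  2-simplices (1): abc

Hence C_0 ≅ Z^3, C_1 ≅ Z^3, C_2 ≅ Z^1.

Boundary ∂_1: C_1 → C_0 is given by ∂[p,q] = [q] − [p]. For instance
  ∂bc = c − b.
The 3×3 boundary matrix has rank 2 and Smith normal form diag(1,1).

∂_2: C_2 → C_1 maps a triangle to the signed sum of its edges. For instance
  ∂abc = bc − ac + ab.
This gives a 3×1 integer matrix of rank 1; reducing to Smith normal form yields diagonal entries (1).

Reading off H_k = ker ∂_k / im ∂_{k+1}:

  H_0: rank C_0 − rank ∂_1 = 3 − 2 = 1, and the invariant factors of ∂_1 are all 1, so H_0 ≅ Z.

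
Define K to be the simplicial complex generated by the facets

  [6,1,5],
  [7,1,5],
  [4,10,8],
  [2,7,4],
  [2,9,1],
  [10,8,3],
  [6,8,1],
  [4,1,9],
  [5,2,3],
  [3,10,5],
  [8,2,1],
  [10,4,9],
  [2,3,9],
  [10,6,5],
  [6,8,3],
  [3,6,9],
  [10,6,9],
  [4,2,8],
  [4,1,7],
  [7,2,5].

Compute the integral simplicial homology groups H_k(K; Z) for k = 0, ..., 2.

Order the vertices as 1 < 2 < 3 < 4 < 5 < 6 < 7 < 8 < 9 < 10. Listing each simplex with vertices in this order, K has dimension 2 with simplices:

  0-simplices (10): [1], [2], [3], [4], [5], [6], [7], [8], [9], [10]
  1-simplices (30): (30 of them)
  2-simplices (20): (20 of them)

Hence C_0 ≅ Z^10, C_1 ≅ Z^30, C_2 ≅ Z^20.

The boundary map ∂_1: C_1 → C_0 maps an edge to its endpoints' difference, ∂[p,q] = q − p.
The 10×30 boundary matrix has rank 9 and Smith normal form diag(1,1,1,1,1,1,1,1,1).

Boundary ∂_2: C_2 → C_1 maps a triangle to the signed sum of its edges. For instance
  ∂[1,5,6] = [5,6] − [1,6] + [1,5],
  ∂[3,6,9] = [6,9] − [3,9] + [3,6].
This gives a 30×20 integer matrix of rank 20; reducing to Smith normal form yields diagonal entries (1,1,1,1,1,1,1,1,1,1,1,1,1,1,1,1,1,1,1,2).

Reading off H_k = ker ∂_k / im ∂_{k+1}:

  H_0: rank C_0 − rank ∂_1 = 10 − 9 = 1, and the invariant factors of ∂_1 are all 1, so H_0 = Z.
  H_1: rank ker ∂_1 − rank ∂_2 = (30 − 9) − 20 = 1, and ∂_2 has invariant factor 2 > 1, so H_1 = Z ⊕ Z/2Z.
  H_2: rank ker ∂_2 − rank ∂_3 = (20 − 20) − 0 = 0, and there is no ∂_3, so H_2 = 0.

As a check, the Euler characteristic is 10 − 30 + 20 = 0, which agrees with 1 − 1 + 0 = 0.

H_0 ≅ Z,  H_1 ≅ Z ⊕ Z/2Z,  H_2 = 0.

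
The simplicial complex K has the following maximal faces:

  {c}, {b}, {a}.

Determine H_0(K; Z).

Fix the vertex order a < b < c and write every simplex with vertices in increasing order. Then dim K = 0 and the simplices of K are:

  0-simplices (3): a, b, c

giving chain groups C_0 ≅ Z^3.

Computing H_k = (kernel of ∂_k) / (image of ∂_{k+1}):

  H_0: rank C_0 − rank ∂_1 = 3 − 0 = 3, and there is no ∂_1, so H_0 = Z^3.

(K is a triangulation of a set of 3 points.)

H_0 ≅ Z^3.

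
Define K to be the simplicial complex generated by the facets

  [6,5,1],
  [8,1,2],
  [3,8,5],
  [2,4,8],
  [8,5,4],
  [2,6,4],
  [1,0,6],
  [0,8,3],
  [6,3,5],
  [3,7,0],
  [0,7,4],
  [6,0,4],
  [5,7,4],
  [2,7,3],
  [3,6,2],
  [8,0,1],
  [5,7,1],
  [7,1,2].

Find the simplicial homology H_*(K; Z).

H_0 ≅ Z,  H_1 ≅ Z^2,  H_2 ≅ Z.

We work with the vertex ordering 0 < 1 < 2 < 3 < 4 < 5 < 6 < 7 < 8. The simplices of K, each written with vertices in increasing order, are:

  0-simplices (9): [0], [1], [2], [3], [4], [5], [6], [7], [8]
  1-simplices (27): (27 of them)
  2-simplices (18): [0,1,6], [0,1,8], [0,3,7], [0,3,8], [0,4,6], [0,4,7], [1,2,7], [1,2,8], [1,5,6], [1,5,7], [2,3,6], [2,3,7], [2,4,6], [2,4,8], [3,5,6], [3,5,8], [4,5,7], [4,5,8]

Hence C_0 ≅ Z^9, C_1 ≅ Z^27, C_2 ≅ Z^18.

∂_1: C_1 → C_0 sends each edge [p,q] (with p < q) to q − p.
As a 9×27 matrix over Z this has rank 8, with invariant factors (1,1,1,1,1,1,1,1).

Boundary ∂_2: C_2 → C_1 sends each 2-simplex [p,q,r] to [q,r] − [p,r] + [p,q]. For instance
  ∂[0,3,7] = [3,7] − [0,7] + [0,3],
  ∂[1,5,7] = [5,7] − [1,7] + [1,5].
The 27×18 boundary matrix has rank 17 and Smith normal form diag(1,1,1,1,1,1,1,1,1,1,1,1,1,1,1,1,1).

Reading off H_k = ker ∂_k / im ∂_{k+1}:

  H_0: rank C_0 − rank ∂_1 = 9 − 8 = 1, and the invariant factors of ∂_1 are all 1, so H_0 = Z.
  H_1: rank ker ∂_1 − rank ∂_2 = (27 − 8) − 17 = 2, and the invariant factors of ∂_2 are all 1, so H_1 = Z^2.
  H_2: rank ker ∂_2 − rank ∂_3 = (18 − 17) − 0 = 1, and there is no ∂_3, so H_2 = Z.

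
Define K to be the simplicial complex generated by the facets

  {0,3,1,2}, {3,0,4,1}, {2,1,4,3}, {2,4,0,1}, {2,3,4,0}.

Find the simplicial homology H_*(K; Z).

H_0 = Z,  H_1 = 0,  H_2 = 0,  H_3 = Z.

Fix the vertex order 0 < 1 < 2 < 3 < 4 and write every simplex with vertices in increasing order. Then dim K = 3 and the simplices of K are:

  0-simplices (5): [0], [1], [2], [3], [4]
  1-simplices (10): [0,1], [0,2], [0,3], [0,4], [1,2], [1,3], [1,4], [2,3], [2,4], [3,4]
  2-simplices (10): [0,1,2], [0,1,3], [0,1,4], [0,2,3], [0,2,4], [0,3,4], [1,2,3], [1,2,4], [1,3,4], [2,3,4]
  3-simplices (5): [0,1,2,3], [0,1,2,4], [0,1,3,4], [0,2,3,4], [1,2,3,4]

so the chain groups are C_0 ≅ Z^5, C_1 ≅ Z^10, C_2 ≅ Z^10, C_3 ≅ Z^5.

Boundary ∂_1: C_1 → C_0 maps an edge to its endpoints' difference, ∂[p,q] = q − p. For instance
  ∂[2,3] = [3] − [2].
The resulting 5×10 matrix has rank 4, and its Smith normal form has invariant factors (1,1,1,1).

Boundary ∂_2: C_2 → C_1 maps a triangle to the signed sum of its edges. For instance
  ∂[0,1,3] = [1,3] − [0,3] + [0,1],
  ∂[0,1,4] = [1,4] − [0,4] + [0,1].
As a 10×10 matrix over Z this has rank 6, with invariant factors (1,1,1,1,1,1).

∂_3: C_3 → C_2 sends each 3-simplex σ to the alternating sum Σ_i (−1)^i (σ with its i-th vertex removed). For instance
  ∂[1,2,3,4] = [2,3,4] − [1,3,4] + [1,2,4] − [1,2,3],
  ∂[0,1,3,4] = [1,3,4] − [0,3,4] + [0,1,4] − [0,1,3].
As a 10×5 matrix over Z this has rank 4, with invariant factors (1,1,1,1).

Reading off H_k = ker ∂_k / im ∂_{k+1}:

  H_0: rank C_0 − rank ∂_1 = 5 − 4 = 1, and the invariant factors of ∂_1 are all 1, so H_0 ≅ Z.
  H_1: rank ker ∂_1 − rank ∂_2 = (10 − 4) − 6 = 0, and the invariant factors of ∂_2 are all 1, so H_1 ≅ 0.
  H_2: rank ker ∂_2 − rank ∂_3 = (10 − 6) − 4 = 0, and the invariant factors of ∂_3 are all 1, so H_2 ≅ 0.
  H_3: rank ker ∂_3 − rank ∂_4 = (5 − 4) − 0 = 1, and there is no ∂_4, so H_3 ≅ Z.

As a check, the Euler characteristic is 5 − 10 + 10 − 5 = 0, which agrees with 1 − 0 + 0 − 1 = 0.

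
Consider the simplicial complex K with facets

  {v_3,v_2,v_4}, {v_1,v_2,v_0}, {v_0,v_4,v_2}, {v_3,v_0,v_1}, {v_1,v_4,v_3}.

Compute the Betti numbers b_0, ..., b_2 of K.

We work with the vertex ordering v_0 < v_1 < v_2 < v_3 < v_4. The simplices of K, each written with vertices in increasing order, are:

  0-simplices (5): [v_0], [v_1], [v_2], [v_3], [v_4]
  1-simplices (10): [v_0,v_1], [v_0,v_2], [v_0,v_3], [v_0,v_4], [v_1,v_2], [v_1,v_3], [v_1,v_4], [v_2,v_3], [v_2,v_4], [v_3,v_4]
  2-simplices (5): [v_0,v_1,v_2], [v_0,v_1,v_3], [v_0,v_2,v_4], [v_1,v_3,v_4], [v_2,v_3,v_4]

Hence C_0 ≅ Z^5, C_1 ≅ Z^10, C_2 ≅ Z^5.

Boundary ∂_1: C_1 → C_0 maps an edge to its endpoints' difference, ∂[p,q] = q − p.
This gives a 5×10 integer matrix of rank 4; reducing to Smith normal form yields diagonal entries (1,1,1,1).

∂_2: C_2 → C_1 sends each 2-simplex [p,q,r] to [q,r] − [p,r] + [p,q]. For instance
  ∂[v_2,v_3,v_4] = [v_3,v_4] − [v_2,v_4] + [v_2,v_3],
  ∂[v_0,v_1,v_2] = [v_1,v_2] − [v_0,v_2] + [v_0,v_1].
The resulting 10×5 matrix has rank 5, and its Smith normal form has invariant factors (1,1,1,1,1).

Computing H_k = (kernel of ∂_k) / (image of ∂_{k+1}):

  H_0: rank C_0 − rank ∂_1 = 5 − 4 = 1, and the invariant factors of ∂_1 are all 1, so H_0 = Z.
  H_1: rank ker ∂_1 − rank ∂_2 = (10 − 4) − 5 = 1, and the invariant factors of ∂_2 are all 1, so H_1 = Z.
  H_2: rank ker ∂_2 − rank ∂_3 = (5 − 5) − 0 = 0, and there is no ∂_3, so H_2 = 0.

Hence the Betti numbers are b_0 = 1, b_1 = 1, b_2 = 0.

b_0 = 1, b_1 = 1, b_2 = 0.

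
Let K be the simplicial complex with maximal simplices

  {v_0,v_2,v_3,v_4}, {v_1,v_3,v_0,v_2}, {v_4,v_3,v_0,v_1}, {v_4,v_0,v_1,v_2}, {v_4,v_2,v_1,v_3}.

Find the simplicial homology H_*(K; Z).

H_0 = Z,  H_1 = 0,  H_2 = 0,  H_3 = Z.

K has 5 vertices, 10 edges, 10 triangles, 5 3-simplices.
rank ∂_0 = 0, rank ∂_1 = 4 ⇒ b_0 = 5 − 0 − 4 = 1; all invariant factors of ∂_1 are 1 so no torsion. So H_0 = Z.
rank ∂_1 = 4, rank ∂_2 = 6 ⇒ b_1 = 10 − 4 − 6 = 0; all invariant factors of ∂_2 are 1 so no torsion. So H_1 = 0.
rank ∂_2 = 6, rank ∂_3 = 4 ⇒ b_2 = 10 − 6 − 4 = 0; all invariant factors of ∂_3 are 1 so no torsion. So H_2 = 0.
rank ∂_3 = 4, rank ∂_4 = 0 ⇒ b_3 = 5 − 4 − 0 = 1. So H_3 = Z.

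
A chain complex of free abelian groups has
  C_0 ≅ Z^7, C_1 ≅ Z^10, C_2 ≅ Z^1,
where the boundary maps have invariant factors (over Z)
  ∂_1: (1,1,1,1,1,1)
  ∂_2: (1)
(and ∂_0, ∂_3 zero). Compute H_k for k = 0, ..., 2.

H_0 ≅ Z,  H_1 ≅ Z^3,  H_2 = 0.

H_0: b_0 = 7 − 0 − 6 = 1; torsion from ∂_1 factors > 1: none. So H_0 ≅ Z.
H_1: b_1 = 10 − 6 − 1 = 3; torsion from ∂_2 factors > 1: none. So H_1 ≅ Z^3.
H_2: b_2 = 1 − 1 − 0 = 0; torsion from ∂_3 factors > 1: none. So H_2 ≅ 0.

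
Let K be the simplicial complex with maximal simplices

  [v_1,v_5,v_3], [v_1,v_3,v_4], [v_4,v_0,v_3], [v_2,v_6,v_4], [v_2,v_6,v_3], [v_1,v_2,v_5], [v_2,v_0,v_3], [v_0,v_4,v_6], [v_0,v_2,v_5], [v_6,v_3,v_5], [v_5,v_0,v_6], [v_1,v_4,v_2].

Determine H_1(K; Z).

Take the total order v_0 < v_1 < v_2 < v_3 < v_4 < v_5 < v_6 on the vertex set. Then K (dimension 2) consists of the simplices:

  0-simplices (7): [v_0], [v_1], [v_2], [v_3], [v_4], [v_5], [v_6]
  1-simplices (18): (18 of them)
  2-simplices (12): (12 of them)

Hence C_0 ≅ Z^7, C_1 ≅ Z^18, C_2 ≅ Z^12.

∂_1: C_1 → C_0 is given by ∂[p,q] = [q] − [p].
As a 7×18 matrix over Z this has rank 6, with invariant factors (1,1,1,1,1,1).

Boundary ∂_2: C_2 → C_1 sends each 2-simplex [p,q,r] to [q,r] − [p,r] + [p,q]. For instance
  ∂[v_0,v_2,v_5] = [v_2,v_5] − [v_0,v_5] + [v_0,v_2],
  ∂[v_1,v_2,v_4] = [v_2,v_4] − [v_1,v_4] + [v_1,v_2].
The 18×12 boundary matrix has rank 12 and Smith normal form diag(1,1,1,1,1,1,1,1,1,1,1,2).

Now H_k = ker ∂_k / im ∂_{k+1}, so:

  H_1: rank ker ∂_1 − rank ∂_2 = (18 − 6) − 12 = 0, and ∂_2 has invariant factor 2 > 1, so H_1 = Z/2Z.

H_1 = Z/2Z.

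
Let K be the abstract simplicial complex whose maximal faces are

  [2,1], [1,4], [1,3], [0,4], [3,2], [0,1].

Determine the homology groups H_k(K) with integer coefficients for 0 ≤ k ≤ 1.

H_0 ≅ Z,  H_1 ≅ Z^2.

We work with the vertex ordering 0 < 1 < 2 < 3 < 4. The simplices of K, each written with vertices in increasing order, are:

  0-simplices (5): [0], [1], [2], [3], [4]
  1-simplices (6): [0,1], [0,4], [1,2], [1,3], [1,4], [2,3]

giving chain groups C_0 ≅ Z^5, C_1 ≅ Z^6.

∂_1: C_1 → C_0 is given by ∂[p,q] = [q] − [p]. For instance
  ∂[1,2] = [2] − [1].
The resulting 5×6 matrix has rank 4, and its Smith normal form has invariant factors (1,1,1,1).

From H_k ≅ ker(∂_k) / im(∂_{k+1}) we obtain:

  H_0: rank C_0 − rank ∂_1 = 5 − 4 = 1, and the invariant factors of ∂_1 are all 1, so H_0 = Z.
  H_1: rank ker ∂_1 − rank ∂_2 = (6 − 4) − 0 = 2, and there is no ∂_2, so H_1 = Z^2.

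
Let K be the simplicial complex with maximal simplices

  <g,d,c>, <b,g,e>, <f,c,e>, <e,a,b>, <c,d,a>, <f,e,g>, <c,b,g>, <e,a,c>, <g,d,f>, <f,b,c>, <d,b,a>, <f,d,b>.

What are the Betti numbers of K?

b_0 = 1, b_1 = 0, b_2 = 0.

Fix the vertex order a < b < c < d < e < f < g and write every simplex with vertices in increasing order. Then dim K = 2 and the simplices of K are:

  0-simplices (7): a, b, c, d, e, f, g
  1-simplices (18): ab, ac, ad, ae, bc, bd, be, bf, bg, cd, ce, cf, cg, df, dg, ef, eg, fg
  2-simplices (12): abd, abe, acd, ace, bcf, bcg, bdf, beg, cdg, cef, dfg, efg

giving chain groups C_0 ≅ Z^7, C_1 ≅ Z^18, C_2 ≅ Z^12.

Boundary ∂_1: C_1 → C_0 is given by ∂[p,q] = [q] − [p].
This gives a 7×18 integer matrix of rank 6; reducing to Smith normal form yields diagonal entries (1,1,1,1,1,1).

∂_2: C_2 → C_1 acts by ∂[p,q,r] = [q,r] − [p,r] + [p,q]. For instance
  ∂ace = ce − ae + ac,
  ∂abd = bd − ad + ab.
The 18×12 boundary matrix has rank 12 and Smith normal form diag(1,1,1,1,1,1,1,1,1,1,1,2).

Computing H_k = (kernel of ∂_k) / (image of ∂_{k+1}):

  H_0: rank C_0 − rank ∂_1 = 7 − 6 = 1, and the invariant factors of ∂_1 are all 1, so H_0 = Z.
  H_1: rank ker ∂_1 − rank ∂_2 = (18 − 6) − 12 = 0, and ∂_2 has invariant factor 2 > 1, so H_1 = Z/2.
  H_2: rank ker ∂_2 − rank ∂_3 = (12 − 12) − 0 = 0, and there is no ∂_3, so H_2 = 0.

As a check, the Euler characteristic is 7 − 18 + 12 = 1, which agrees with 1 − 0 + 0 = 1.
(K is a triangulation of the real projective plane RP^2.)

Hence the Betti numbers are b_0 = 1, b_1 = 0, b_2 = 0.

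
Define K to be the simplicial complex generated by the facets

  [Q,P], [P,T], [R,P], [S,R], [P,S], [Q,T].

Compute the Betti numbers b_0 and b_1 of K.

b_0 = 1, b_1 = 2.

Fix the vertex order P < Q < R < S < T and write every simplex with vertices in increasing order. Then dim K = 1 and the simplices of K are:

  0-simplices (5): P, Q, R, S, T
  1-simplices (6): PQ, PR, PS, PT, QT, RS

Hence C_0 ≅ Z^5, C_1 ≅ Z^6.

The boundary map ∂_1: C_1 → C_0 is given by ∂[p,q] = [q] − [p]. For instance
  ∂RS = S − R.
The resulting 5×6 matrix has rank 4, and its Smith normal form has invariant factors (1,1,1,1).

From H_k ≅ ker(∂_k) / im(∂_{k+1}) we obtain:

  H_0: rank C_0 − rank ∂_1 = 5 − 4 = 1, and the invariant factors of ∂_1 are all 1, so H_0 ≅ Z.
  H_1: rank ker ∂_1 − rank ∂_2 = (6 − 4) − 0 = 2, and there is no ∂_2, so H_1 ≅ Z^2.

As a check, the Euler characteristic is 5 − 6 = -1, which agrees with 1 − 2 = -1.

Hence the Betti numbers are b_0 = 1, b_1 = 2.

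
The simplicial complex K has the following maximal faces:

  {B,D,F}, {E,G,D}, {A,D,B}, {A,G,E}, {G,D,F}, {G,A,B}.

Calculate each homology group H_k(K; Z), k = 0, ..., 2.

Fix the vertex order A < B < D < E < F < G and write every simplex with vertices in increasing order. Then dim K = 2 and the simplices of K are:

  0-simplices (6): A, B, D, E, F, G
  1-simplices (12): AB, AD, AE, AG, BD, BF, BG, DE, DF, DG, EG, FG
  2-simplices (6): ABD, ABG, AEG, BDF, DEG, DFG

Hence C_0 ≅ Z^6, C_1 ≅ Z^12, C_2 ≅ Z^6.

Boundary ∂_1: C_1 → C_0 sends each edge [p,q] (with p < q) to q − p.
The resulting 6×12 matrix has rank 5, and its Smith normal form has invariant factors (1,1,1,1,1).

The boundary map ∂_2: C_2 → C_1 sends each 2-simplex [p,q,r] to [q,r] − [p,r] + [p,q]. For instance
  ∂ABG = BG − AG + AB,
  ∂DFG = FG − DG + DF.
The 12×6 boundary matrix has rank 6 and Smith normal form diag(1,1,1,1,1,1).

Now H_k = ker ∂_k / im ∂_{k+1}, so:

  H_0: rank C_0 − rank ∂_1 = 6 − 5 = 1, and the invariant factors of ∂_1 are all 1, so H_0 = Z.
  H_1: rank ker ∂_1 − rank ∂_2 = (12 − 5) − 6 = 1, and the invariant factors of ∂_2 are all 1, so H_1 = Z.
  H_2: rank ker ∂_2 − rank ∂_3 = (6 − 6) − 0 = 0, and there is no ∂_3, so H_2 = 0.

H_0 ≅ Z,  H_1 ≅ Z,  H_2 = 0.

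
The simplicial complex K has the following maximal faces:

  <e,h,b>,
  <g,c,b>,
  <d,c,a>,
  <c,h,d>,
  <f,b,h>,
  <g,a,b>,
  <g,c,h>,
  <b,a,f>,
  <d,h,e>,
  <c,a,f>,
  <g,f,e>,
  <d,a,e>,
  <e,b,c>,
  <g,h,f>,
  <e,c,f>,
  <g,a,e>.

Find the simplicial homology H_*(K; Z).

H_0 ≅ Z,  H_1 ≅ Z^2,  H_2 ≅ Z.

Order the vertices as a < b < c < d < e < f < g < h. Listing each simplex with vertices in this order, K has dimension 2 with simplices:

  0-simplices (8): a, b, c, d, e, f, g, h
  1-simplices (24): ab, ac, ad, ae, af, ag, bc, be, bf, bg, bh, cd, ce, cf, cg, ch, de, dh, ef, eg, eh, fg, fh, gh
  2-simplices (16): abf, abg, acd, acf, ade, aeg, bce, bcg, beh, bfh, cdh, cef, cgh, deh, efg, fgh

Hence C_0 ≅ Z^8, C_1 ≅ Z^24, C_2 ≅ Z^16.

Boundary ∂_1: C_1 → C_0 sends each edge [p,q] (with p < q) to q − p. For instance
  ∂cf = f − c.
This gives a 8×24 integer matrix of rank 7; reducing to Smith normal form yields diagonal entries (1,1,1,1,1,1,1).

∂_2: C_2 → C_1 maps a triangle to the signed sum of its edges. For instance
  ∂cef = ef − cf + ce,
  ∂acd = cd − ad + ac.
The resulting 24×16 matrix has rank 15, and its Smith normal form has invariant factors (1,1,1,1,1,1,1,1,1,1,1,1,1,1,1).

From H_k ≅ ker(∂_k) / im(∂_{k+1}) we obtain:

  H_0: rank C_0 − rank ∂_1 = 8 − 7 = 1, and the invariant factors of ∂_1 are all 1, so H_0 ≅ Z.
  H_1: rank ker ∂_1 − rank ∂_2 = (24 − 7) − 15 = 2, and the invariant factors of ∂_2 are all 1, so H_1 ≅ Z^2.
  H_2: rank ker ∂_2 − rank ∂_3 = (16 − 15) − 0 = 1, and there is no ∂_3, so H_2 ≅ Z.

As a check, the Euler characteristic is 8 − 24 + 16 = 0, which agrees with 1 − 2 + 1 = 0.
(K is a triangulation of the torus T^2.)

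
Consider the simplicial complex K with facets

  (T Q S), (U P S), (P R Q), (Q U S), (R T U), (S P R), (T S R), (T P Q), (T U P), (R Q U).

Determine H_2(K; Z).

We work with the vertex ordering P < Q < R < S < T < U. The simplices of K, each written with vertices in increasing order, are:

  0-simplices (6): P, Q, R, S, T, U
  1-simplices (15): PQ, PR, PS, PT, PU, QR, QS, QT, QU, RS, RT, RU, ST, SU, TU
  2-simplices (10): PQR, PQT, PRS, PSU, PTU, QRU, QST, QSU, RST, RTU

Hence C_0 ≅ Z^6, C_1 ≅ Z^15, C_2 ≅ Z^10.

The boundary map ∂_1: C_1 → C_0 is given by ∂[p,q] = [q] − [p]. For instance
  ∂PU = U − P.
The 6×15 boundary matrix has rank 5 and Smith normal form diag(1,1,1,1,1).

Boundary ∂_2: C_2 → C_1 maps a triangle to the signed sum of its edges. For instance
  ∂QRU = RU − QU + QR,
  ∂QSU = SU − QU + QS.
This gives a 15×10 integer matrix of rank 10; reducing to Smith normal form yields diagonal entries (1,1,1,1,1,1,1,1,1,2).

Reading off H_k = ker ∂_k / im ∂_{k+1}:

  H_2: rank ker ∂_2 − rank ∂_3 = (10 − 10) − 0 = 0, and there is no ∂_3, so H_2 ≅ 0.

H_2 = 0.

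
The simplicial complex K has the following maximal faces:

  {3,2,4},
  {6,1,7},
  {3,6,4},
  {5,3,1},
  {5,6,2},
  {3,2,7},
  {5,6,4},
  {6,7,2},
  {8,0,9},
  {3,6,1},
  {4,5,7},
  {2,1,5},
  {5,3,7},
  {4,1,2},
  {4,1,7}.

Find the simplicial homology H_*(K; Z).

H_0 ≅ Z^2,  H_1 ≅ Z^2,  H_2 ≅ Z.

Fix the vertex order 0 < 1 < 2 < 3 < 4 < 5 < 6 < 7 < 8 < 9 and write every simplex with vertices in increasing order. Then dim K = 2 and the simplices of K are:

  0-simplices (10): [0], [1], [2], [3], [4], [5], [6], [7], [8], [9]
  1-simplices (24): (24 of them)
  2-simplices (15): [0,8,9], [1,2,4], [1,2,5], [1,3,5], [1,3,6], [1,4,7], [1,6,7], [2,3,4], [2,3,7], [2,5,6], [2,6,7], [3,4,6], [3,5,7], [4,5,6], [4,5,7]

giving chain groups C_0 ≅ Z^10, C_1 ≅ Z^24, C_2 ≅ Z^15.

The boundary map ∂_1: C_1 → C_0 is given by ∂[p,q] = [q] − [p]. For instance
  ∂[2,5] = [5] − [2].
This gives a 10×24 integer matrix of rank 8; reducing to Smith normal form yields diagonal entries (1,1,1,1,1,1,1,1).

Boundary ∂_2: C_2 → C_1 sends each 2-simplex [p,q,r] to [q,r] − [p,r] + [p,q]. For instance
  ∂[3,4,6] = [4,6] − [3,6] + [3,4],
  ∂[4,5,6] = [5,6] − [4,6] + [4,5].
The resulting 24×15 matrix has rank 14, and its Smith normal form has invariant factors (1,1,1,1,1,1,1,1,1,1,1,1,1,1).

From H_k ≅ ker(∂_k) / im(∂_{k+1}) we obtain:

  H_0: rank C_0 − rank ∂_1 = 10 − 8 = 2, and the invariant factors of ∂_1 are all 1, so H_0 = Z^2.
  H_1: rank ker ∂_1 − rank ∂_2 = (24 − 8) − 14 = 2, and the invariant factors of ∂_2 are all 1, so H_1 = Z^2.
  H_2: rank ker ∂_2 − rank ∂_3 = (15 − 14) − 0 = 1, and there is no ∂_3, so H_2 = Z.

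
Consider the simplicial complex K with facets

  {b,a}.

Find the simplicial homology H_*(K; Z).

Take the total order a < b on the vertex set. Then K (dimension 1) consists of the simplices:

  0-simplices (2): a, b
  1-simplices (1): ab

so the chain groups are C_0 ≅ Z^2, C_1 ≅ Z^1.

∂_1: C_1 → C_0 is given by ∂[p,q] = [q] − [p]. For instance
  ∂ab = b − a.
The resulting 2×1 matrix has rank 1, and its Smith normal form has invariant factors (1).

Reading off H_k = ker ∂_k / im ∂_{k+1}:

  H_0: rank C_0 − rank ∂_1 = 2 − 1 = 1, and the invariant factors of ∂_1 are all 1, so H_0 = Z.
  H_1: rank ker ∂_1 − rank ∂_2 = (1 − 1) − 0 = 0, and there is no ∂_2, so H_1 = 0.

H_0 = Z,  H_1 = 0.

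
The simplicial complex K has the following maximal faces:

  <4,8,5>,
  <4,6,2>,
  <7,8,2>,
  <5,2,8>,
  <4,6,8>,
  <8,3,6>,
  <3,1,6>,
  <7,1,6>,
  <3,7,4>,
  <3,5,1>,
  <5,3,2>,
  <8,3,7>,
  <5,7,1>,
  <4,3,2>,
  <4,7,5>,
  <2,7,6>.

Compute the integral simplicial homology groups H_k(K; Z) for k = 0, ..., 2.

We work with the vertex ordering 1 < 2 < 3 < 4 < 5 < 6 < 7 < 8. The simplices of K, each written with vertices in increasing order, are:

  0-simplices (8): [1], [2], [3], [4], [5], [6], [7], [8]
  1-simplices (24): (24 of them)
  2-simplices (16): [1,3,5], [1,3,6], [1,5,7], [1,6,7], [2,3,4], [2,3,5], [2,4,6], [2,5,8], [2,6,7], [2,7,8], [3,4,7], [3,6,8], [3,7,8], [4,5,7], [4,5,8], [4,6,8]

so the chain groups are C_0 ≅ Z^8, C_1 ≅ Z^24, C_2 ≅ Z^16.

∂_1: C_1 → C_0 maps an edge to its endpoints' difference, ∂[p,q] = q − p. For instance
  ∂[2,4] = [4] − [2].
This gives a 8×24 integer matrix of rank 7; reducing to Smith normal form yields diagonal entries (1,1,1,1,1,1,1).

∂_2: C_2 → C_1 acts by ∂[p,q,r] = [q,r] − [p,r] + [p,q]. For instance
  ∂[4,5,7] = [5,7] − [4,7] + [4,5],
  ∂[2,5,8] = [5,8] − [2,8] + [2,5].
This gives a 24×16 integer matrix of rank 15; reducing to Smith normal form yields diagonal entries (1,1,1,1,1,1,1,1,1,1,1,1,1,1,1).

Now H_k = ker ∂_k / im ∂_{k+1}, so:

  H_0: rank C_0 − rank ∂_1 = 8 − 7 = 1, and the invariant factors of ∂_1 are all 1, so H_0 ≅ Z.
  H_1: rank ker ∂_1 − rank ∂_2 = (24 − 7) − 15 = 2, and the invariant factors of ∂_2 are all 1, so H_1 ≅ Z^2.
  H_2: rank ker ∂_2 − rank ∂_3 = (16 − 15) − 0 = 1, and there is no ∂_3, so H_2 ≅ Z.

As a check, the Euler characteristic is 8 − 24 + 16 = 0, which agrees with 1 − 2 + 1 = 0.

H_0 ≅ Z,  H_1 ≅ Z^2,  H_2 ≅ Z.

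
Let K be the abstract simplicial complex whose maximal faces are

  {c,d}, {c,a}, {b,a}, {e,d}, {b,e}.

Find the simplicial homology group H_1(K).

H_1 ≅ Z.

Fix the vertex order a < b < c < d < e and write every simplex with vertices in increasing order. Then dim K = 1 and the simplices of K are:

  0-simplices (5): a, b, c, d, e
  1-simplices (5): ab, ac, be, cd, de

so the chain groups are C_0 ≅ Z^5, C_1 ≅ Z^5.

Boundary ∂_1: C_1 → C_0 sends each edge [p,q] (with p < q) to q − p. For instance
  ∂ac = c − a.
The 5×5 boundary matrix has rank 4 and Smith normal form diag(1,1,1,1).

Now H_k = ker ∂_k / im ∂_{k+1}, so:

  H_1: rank ker ∂_1 − rank ∂_2 = (5 − 4) − 0 = 1, and there is no ∂_2, so H_1 ≅ Z.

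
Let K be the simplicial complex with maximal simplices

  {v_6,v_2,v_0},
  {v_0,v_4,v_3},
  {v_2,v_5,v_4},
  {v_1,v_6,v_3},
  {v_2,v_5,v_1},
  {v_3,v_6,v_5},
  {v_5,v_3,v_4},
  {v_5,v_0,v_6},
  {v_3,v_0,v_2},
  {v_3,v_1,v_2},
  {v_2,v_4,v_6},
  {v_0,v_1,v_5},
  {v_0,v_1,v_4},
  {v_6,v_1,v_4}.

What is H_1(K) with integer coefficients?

H_1 ≅ Z^2.

Order the vertices as v_0 < v_1 < v_2 < v_3 < v_4 < v_5 < v_6. Listing each simplex with vertices in this order, K has dimension 2 with simplices:

  0-simplices (7): [v_0], [v_1], [v_2], [v_3], [v_4], [v_5], [v_6]
  1-simplices (21): (21 of them)
  2-simplices (14): (14 of them)

Hence C_0 ≅ Z^7, C_1 ≅ Z^21, C_2 ≅ Z^14.

∂_1: C_1 → C_0 maps an edge to its endpoints' difference, ∂[p,q] = q − p. For instance
  ∂[v_3,v_4] = [v_4] − [v_3].
As a 7×21 matrix over Z this has rank 6, with invariant factors (1,1,1,1,1,1).

The boundary map ∂_2: C_2 → C_1 maps a triangle to the signed sum of its edges. For instance
  ∂[v_0,v_2,v_3] = [v_2,v_3] − [v_0,v_3] + [v_0,v_2],
  ∂[v_2,v_4,v_6] = [v_4,v_6] − [v_2,v_6] + [v_2,v_4].
This gives a 21×14 integer matrix of rank 13; reducing to Smith normal form yields diagonal entries (1,1,1,1,1,1,1,1,1,1,1,1,1).

Now H_k = ker ∂_k / im ∂_{k+1}, so:

  H_1: rank ker ∂_1 − rank ∂_2 = (21 − 6) − 13 = 2, and the invariant factors of ∂_2 are all 1, so H_1 = Z^2.

(K is a triangulation of the torus T^2.)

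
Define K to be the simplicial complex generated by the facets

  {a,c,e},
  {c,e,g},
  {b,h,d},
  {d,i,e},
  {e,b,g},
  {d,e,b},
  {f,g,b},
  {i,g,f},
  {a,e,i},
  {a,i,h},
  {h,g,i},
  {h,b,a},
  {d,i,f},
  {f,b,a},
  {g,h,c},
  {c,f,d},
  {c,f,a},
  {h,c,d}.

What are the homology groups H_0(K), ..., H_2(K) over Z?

Fix the vertex order a < b < c < d < e < f < g < h < i and write every simplex with vertices in increasing order. Then dim K = 2 and the simplices of K are:

  0-simplices (9): a, b, c, d, e, f, g, h, i
  1-simplices (27): ab, ac, ae, af, ah, ai, bd, be, bf, bg, bh, cd, ce, cf, cg, ch, de, df, dh, di, eg, ei, fg, fi, gh, gi, hi
  2-simplices (18): abf, abh, ace, acf, aei, ahi, bde, bdh, beg, bfg, cdf, cdh, ceg, cgh, dei, dfi, fgi, ghi

Hence C_0 ≅ Z^9, C_1 ≅ Z^27, C_2 ≅ Z^18.

Boundary ∂_1: C_1 → C_0 maps an edge to its endpoints' difference, ∂[p,q] = q − p.
As a 9×27 matrix over Z this has rank 8, with invariant factors (1,1,1,1,1,1,1,1).

The boundary map ∂_2: C_2 → C_1 maps a triangle to the signed sum of its edges. For instance
  ∂cdf = df − cf + cd,
  ∂abh = bh − ah + ab.
As a 27×18 matrix over Z this has rank 17, with invariant factors (1,1,1,1,1,1,1,1,1,1,1,1,1,1,1,1,1).

From H_k ≅ ker(∂_k) / im(∂_{k+1}) we obtain:

  H_0: rank C_0 − rank ∂_1 = 9 − 8 = 1, and the invariant factors of ∂_1 are all 1, so H_0 = Z.
  H_1: rank ker ∂_1 − rank ∂_2 = (27 − 8) − 17 = 2, and the invariant factors of ∂_2 are all 1, so H_1 = Z^2.
  H_2: rank ker ∂_2 − rank ∂_3 = (18 − 17) − 0 = 1, and there is no ∂_3, so H_2 = Z.

(K is a triangulation of the torus T^2.)

H_0 ≅ Z,  H_1 ≅ Z^2,  H_2 ≅ Z.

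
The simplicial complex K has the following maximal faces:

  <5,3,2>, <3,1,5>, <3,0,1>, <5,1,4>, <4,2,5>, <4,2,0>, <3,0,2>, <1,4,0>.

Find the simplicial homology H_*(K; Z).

H_0 ≅ Z,  H_1 = 0,  H_2 ≅ Z.

We work with the vertex ordering 0 < 1 < 2 < 3 < 4 < 5. The simplices of K, each written with vertices in increasing order, are:

  0-simplices (6): [0], [1], [2], [3], [4], [5]
  1-simplices (12): [0,1], [0,2], [0,3], [0,4], [1,3], [1,4], [1,5], [2,3], [2,4], [2,5], [3,5], [4,5]
  2-simplices (8): [0,1,3], [0,1,4], [0,2,3], [0,2,4], [1,3,5], [1,4,5], [2,3,5], [2,4,5]

so the chain groups are C_0 ≅ Z^6, C_1 ≅ Z^12, C_2 ≅ Z^8.

Boundary ∂_1: C_1 → C_0 sends each edge [p,q] (with p < q) to q − p. For instance
  ∂[0,1] = [1] − [0].
The 6×12 boundary matrix has rank 5 and Smith normal form diag(1,1,1,1,1).

The boundary map ∂_2: C_2 → C_1 maps a triangle to the signed sum of its edges. For instance
  ∂[0,2,3] = [2,3] − [0,3] + [0,2],
  ∂[2,4,5] = [4,5] − [2,5] + [2,4].
As a 12×8 matrix over Z this has rank 7, with invariant factors (1,1,1,1,1,1,1).

Computing H_k = (kernel of ∂_k) / (image of ∂_{k+1}):

  H_0: rank C_0 − rank ∂_1 = 6 − 5 = 1, and the invariant factors of ∂_1 are all 1, so H_0 = Z.
  H_1: rank ker ∂_1 − rank ∂_2 = (12 − 5) − 7 = 0, and the invariant factors of ∂_2 are all 1, so H_1 = 0.
  H_2: rank ker ∂_2 − rank ∂_3 = (8 − 7) − 0 = 1, and there is no ∂_3, so H_2 = Z.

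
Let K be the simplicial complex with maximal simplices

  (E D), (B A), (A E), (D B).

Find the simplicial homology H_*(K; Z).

H_0 = Z,  H_1 = Z.

Take the total order A < B < D < E on the vertex set. Then K (dimension 1) consists of the simplices:

  0-simplices (4): A, B, D, E
  1-simplices (4): AB, AE, BD, DE

so the chain groups are C_0 ≅ Z^4, C_1 ≅ Z^4.

Boundary ∂_1: C_1 → C_0 is given by ∂[p,q] = [q] − [p].
This gives a 4×4 integer matrix of rank 3; reducing to Smith normal form yields diagonal entries (1,1,1).

Reading off H_k = ker ∂_k / im ∂_{k+1}:

  H_0: rank C_0 − rank ∂_1 = 4 − 3 = 1, and the invariant factors of ∂_1 are all 1, so H_0 = Z.
  H_1: rank ker ∂_1 − rank ∂_2 = (4 − 3) − 0 = 1, and there is no ∂_2, so H_1 = Z.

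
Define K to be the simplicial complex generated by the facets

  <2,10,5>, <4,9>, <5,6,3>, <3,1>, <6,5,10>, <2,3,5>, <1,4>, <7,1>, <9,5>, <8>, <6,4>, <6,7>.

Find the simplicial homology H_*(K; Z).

Order the vertices as 1 < 2 < 3 < 4 < 5 < 6 < 7 < 8 < 9 < 10. Listing each simplex with vertices in this order, K has dimension 2 with simplices:

  0-simplices (10): [1], [2], [3], [4], [5], [6], [7], [8], [9], [10]
  1-simplices (15): [1,3], [1,4], [1,7], [2,3], [2,5], [2,10], [3,5], [3,6], [4,6], [4,9], [5,6], [5,9], [5,10], [6,7], [6,10]
  2-simplices (4): [2,3,5], [2,5,10], [3,5,6], [5,6,10]

giving chain groups C_0 ≅ Z^10, C_1 ≅ Z^15, C_2 ≅ Z^4.

The boundary map ∂_1: C_1 → C_0 is given by ∂[p,q] = [q] − [p].
The resulting 10×15 matrix has rank 8, and its Smith normal form has invariant factors (1,1,1,1,1,1,1,1).

The boundary map ∂_2: C_2 → C_1 acts by ∂[p,q,r] = [q,r] − [p,r] + [p,q]. For instance
  ∂[2,5,10] = [5,10] − [2,10] + [2,5],
  ∂[2,3,5] = [3,5] − [2,5] + [2,3].
This gives a 15×4 integer matrix of rank 4; reducing to Smith normal form yields diagonal entries (1,1,1,1).

From H_k ≅ ker(∂_k) / im(∂_{k+1}) we obtain:

  H_0: rank C_0 − rank ∂_1 = 10 − 8 = 2, and the invariant factors of ∂_1 are all 1, so H_0 ≅ Z^2.
  H_1: rank ker ∂_1 − rank ∂_2 = (15 − 8) − 4 = 3, and the invariant factors of ∂_2 are all 1, so H_1 ≅ Z^3.
  H_2: rank ker ∂_2 − rank ∂_3 = (4 − 4) − 0 = 0, and there is no ∂_3, so H_2 ≅ 0.

As a check, the Euler characteristic is 10 − 15 + 4 = -1, which agrees with 2 − 3 + 0 = -1.

H_0 = Z^2,  H_1 = Z^3,  H_2 = 0.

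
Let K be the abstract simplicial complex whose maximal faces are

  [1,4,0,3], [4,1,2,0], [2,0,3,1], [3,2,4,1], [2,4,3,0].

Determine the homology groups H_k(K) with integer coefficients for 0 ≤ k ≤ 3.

K has 5 vertices, 10 edges, 10 triangles, 5 3-simplices.
rank ∂_0 = 0, rank ∂_1 = 4 ⇒ b_0 = 5 − 0 − 4 = 1; all invariant factors of ∂_1 are 1 so no torsion. So H_0 = Z.
rank ∂_1 = 4, rank ∂_2 = 6 ⇒ b_1 = 10 − 4 − 6 = 0; all invariant factors of ∂_2 are 1 so no torsion. So H_1 = 0.
rank ∂_2 = 6, rank ∂_3 = 4 ⇒ b_2 = 10 − 6 − 4 = 0; all invariant factors of ∂_3 are 1 so no torsion. So H_2 = 0.
rank ∂_3 = 4, rank ∂_4 = 0 ⇒ b_3 = 5 − 4 − 0 = 1. So H_3 = Z.

H_0 ≅ Z,  H_1 = 0,  H_2 = 0,  H_3 ≅ Z.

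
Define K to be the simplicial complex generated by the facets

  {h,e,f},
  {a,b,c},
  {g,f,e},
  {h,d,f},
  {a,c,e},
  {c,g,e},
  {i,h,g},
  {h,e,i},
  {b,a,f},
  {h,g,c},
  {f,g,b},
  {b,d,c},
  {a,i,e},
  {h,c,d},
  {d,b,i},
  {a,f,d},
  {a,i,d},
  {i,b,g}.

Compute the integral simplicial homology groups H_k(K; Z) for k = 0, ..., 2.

H_0 = Z,  H_1 = Z ⊕ Z_2,  H_2 = 0.

Fix the vertex order a < b < c < d < e < f < g < h < i and write every simplex with vertices in increasing order. Then dim K = 2 and the simplices of K are:

  0-simplices (9): a, b, c, d, e, f, g, h, i
  1-simplices (27): ab, ac, ad, ae, af, ai, bc, bd, bf, bg, bi, cd, ce, cg, ch, df, dh, di, ef, eg, eh, ei, fg, fh, gh, gi, hi
  2-simplices (18): abc, abf, ace, adf, adi, aei, bcd, bdi, bfg, bgi, cdh, ceg, cgh, dfh, efg, efh, ehi, ghi

giving chain groups C_0 ≅ Z^9, C_1 ≅ Z^27, C_2 ≅ Z^18.

Boundary ∂_1: C_1 → C_0 maps an edge to its endpoints' difference, ∂[p,q] = q − p. For instance
  ∂gi = i − g.
As a 9×27 matrix over Z this has rank 8, with invariant factors (1,1,1,1,1,1,1,1).

∂_2: C_2 → C_1 maps a triangle to the signed sum of its edges. For instance
  ∂ghi = hi − gi + gh,
  ∂adi = di − ai + ad.
This gives a 27×18 integer matrix of rank 18; reducing to Smith normal form yields diagonal entries (1,1,1,1,1,1,1,1,1,1,1,1,1,1,1,1,1,2).

Reading off H_k = ker ∂_k / im ∂_{k+1}:

  H_0: rank C_0 − rank ∂_1 = 9 − 8 = 1, and the invariant factors of ∂_1 are all 1, so H_0 ≅ Z.
  H_1: rank ker ∂_1 − rank ∂_2 = (27 − 8) − 18 = 1, and ∂_2 has invariant factor 2 > 1, so H_1 ≅ Z ⊕ Z_2.
  H_2: rank ker ∂_2 − rank ∂_3 = (18 − 18) − 0 = 0, and there is no ∂_3, so H_2 ≅ 0.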